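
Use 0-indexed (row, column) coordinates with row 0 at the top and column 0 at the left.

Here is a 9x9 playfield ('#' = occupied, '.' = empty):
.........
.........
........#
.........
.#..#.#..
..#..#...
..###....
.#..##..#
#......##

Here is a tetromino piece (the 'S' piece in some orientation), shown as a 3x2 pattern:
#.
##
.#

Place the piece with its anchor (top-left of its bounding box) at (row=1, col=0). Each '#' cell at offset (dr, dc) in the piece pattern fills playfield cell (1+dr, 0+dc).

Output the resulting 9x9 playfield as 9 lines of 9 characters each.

Fill (1+0,0+0) = (1,0)
Fill (1+1,0+0) = (2,0)
Fill (1+1,0+1) = (2,1)
Fill (1+2,0+1) = (3,1)

Answer: .........
#........
##......#
.#.......
.#..#.#..
..#..#...
..###....
.#..##..#
#......##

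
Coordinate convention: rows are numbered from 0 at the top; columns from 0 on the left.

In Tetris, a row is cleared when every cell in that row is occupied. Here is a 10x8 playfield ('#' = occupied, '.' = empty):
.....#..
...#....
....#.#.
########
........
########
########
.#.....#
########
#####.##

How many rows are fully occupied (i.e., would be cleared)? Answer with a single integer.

Answer: 4

Derivation:
Check each row:
  row 0: 7 empty cells -> not full
  row 1: 7 empty cells -> not full
  row 2: 6 empty cells -> not full
  row 3: 0 empty cells -> FULL (clear)
  row 4: 8 empty cells -> not full
  row 5: 0 empty cells -> FULL (clear)
  row 6: 0 empty cells -> FULL (clear)
  row 7: 6 empty cells -> not full
  row 8: 0 empty cells -> FULL (clear)
  row 9: 1 empty cell -> not full
Total rows cleared: 4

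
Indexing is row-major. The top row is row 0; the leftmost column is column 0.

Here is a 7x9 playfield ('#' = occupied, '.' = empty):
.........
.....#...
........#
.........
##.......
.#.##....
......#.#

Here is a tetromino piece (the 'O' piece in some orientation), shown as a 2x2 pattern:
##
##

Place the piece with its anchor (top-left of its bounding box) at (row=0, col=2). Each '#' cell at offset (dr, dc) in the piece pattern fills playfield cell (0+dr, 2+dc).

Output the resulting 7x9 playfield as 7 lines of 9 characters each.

Answer: ..##.....
..##.#...
........#
.........
##.......
.#.##....
......#.#

Derivation:
Fill (0+0,2+0) = (0,2)
Fill (0+0,2+1) = (0,3)
Fill (0+1,2+0) = (1,2)
Fill (0+1,2+1) = (1,3)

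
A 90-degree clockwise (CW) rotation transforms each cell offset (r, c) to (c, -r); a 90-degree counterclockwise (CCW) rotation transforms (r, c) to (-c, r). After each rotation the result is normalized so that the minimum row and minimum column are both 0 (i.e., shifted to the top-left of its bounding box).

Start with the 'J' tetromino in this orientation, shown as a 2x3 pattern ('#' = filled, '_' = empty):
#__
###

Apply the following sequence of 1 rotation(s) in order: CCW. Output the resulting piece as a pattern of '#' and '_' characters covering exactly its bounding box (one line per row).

Answer: _#
_#
##

Derivation:
Start:
#__
###
After rotation 1 (CCW):
_#
_#
##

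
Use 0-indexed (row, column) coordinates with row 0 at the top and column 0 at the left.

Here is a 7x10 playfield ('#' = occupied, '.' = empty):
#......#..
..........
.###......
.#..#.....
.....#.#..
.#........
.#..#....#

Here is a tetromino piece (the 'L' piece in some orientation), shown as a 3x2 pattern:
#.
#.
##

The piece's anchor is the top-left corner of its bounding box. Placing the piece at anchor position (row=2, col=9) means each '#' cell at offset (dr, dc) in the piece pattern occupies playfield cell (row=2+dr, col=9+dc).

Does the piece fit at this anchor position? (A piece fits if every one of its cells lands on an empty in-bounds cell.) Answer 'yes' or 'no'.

Check each piece cell at anchor (2, 9):
  offset (0,0) -> (2,9): empty -> OK
  offset (1,0) -> (3,9): empty -> OK
  offset (2,0) -> (4,9): empty -> OK
  offset (2,1) -> (4,10): out of bounds -> FAIL
All cells valid: no

Answer: no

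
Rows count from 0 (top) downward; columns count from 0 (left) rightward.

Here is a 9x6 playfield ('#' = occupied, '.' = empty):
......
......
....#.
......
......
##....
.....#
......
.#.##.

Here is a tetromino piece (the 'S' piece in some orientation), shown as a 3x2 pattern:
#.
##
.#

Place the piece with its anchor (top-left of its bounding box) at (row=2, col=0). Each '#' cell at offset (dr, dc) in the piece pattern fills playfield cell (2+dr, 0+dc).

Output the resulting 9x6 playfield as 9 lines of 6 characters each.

Fill (2+0,0+0) = (2,0)
Fill (2+1,0+0) = (3,0)
Fill (2+1,0+1) = (3,1)
Fill (2+2,0+1) = (4,1)

Answer: ......
......
#...#.
##....
.#....
##....
.....#
......
.#.##.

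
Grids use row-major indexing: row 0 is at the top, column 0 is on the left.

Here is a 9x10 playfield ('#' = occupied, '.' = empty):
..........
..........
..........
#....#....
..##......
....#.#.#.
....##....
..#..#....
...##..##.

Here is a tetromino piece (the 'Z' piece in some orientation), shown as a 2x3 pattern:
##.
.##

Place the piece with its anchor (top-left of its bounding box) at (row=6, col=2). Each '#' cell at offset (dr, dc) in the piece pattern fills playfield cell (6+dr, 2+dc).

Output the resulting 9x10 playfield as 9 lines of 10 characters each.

Answer: ..........
..........
..........
#....#....
..##......
....#.#.#.
..####....
..####....
...##..##.

Derivation:
Fill (6+0,2+0) = (6,2)
Fill (6+0,2+1) = (6,3)
Fill (6+1,2+1) = (7,3)
Fill (6+1,2+2) = (7,4)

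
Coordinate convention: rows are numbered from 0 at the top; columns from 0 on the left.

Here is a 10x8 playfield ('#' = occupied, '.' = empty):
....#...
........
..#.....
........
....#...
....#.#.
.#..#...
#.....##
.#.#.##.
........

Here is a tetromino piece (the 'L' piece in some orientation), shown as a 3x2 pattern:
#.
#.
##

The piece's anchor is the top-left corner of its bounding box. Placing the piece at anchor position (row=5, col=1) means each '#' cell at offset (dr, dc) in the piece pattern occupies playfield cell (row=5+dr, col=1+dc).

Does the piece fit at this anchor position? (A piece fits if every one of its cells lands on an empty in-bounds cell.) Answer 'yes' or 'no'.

Check each piece cell at anchor (5, 1):
  offset (0,0) -> (5,1): empty -> OK
  offset (1,0) -> (6,1): occupied ('#') -> FAIL
  offset (2,0) -> (7,1): empty -> OK
  offset (2,1) -> (7,2): empty -> OK
All cells valid: no

Answer: no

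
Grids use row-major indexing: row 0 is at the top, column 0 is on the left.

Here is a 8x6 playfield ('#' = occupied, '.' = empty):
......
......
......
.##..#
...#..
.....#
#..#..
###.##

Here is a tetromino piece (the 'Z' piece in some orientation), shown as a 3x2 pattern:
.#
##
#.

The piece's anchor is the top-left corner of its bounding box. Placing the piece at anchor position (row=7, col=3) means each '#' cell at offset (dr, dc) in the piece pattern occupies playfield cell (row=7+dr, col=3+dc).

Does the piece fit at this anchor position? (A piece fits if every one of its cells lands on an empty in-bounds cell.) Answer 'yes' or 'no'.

Check each piece cell at anchor (7, 3):
  offset (0,1) -> (7,4): occupied ('#') -> FAIL
  offset (1,0) -> (8,3): out of bounds -> FAIL
  offset (1,1) -> (8,4): out of bounds -> FAIL
  offset (2,0) -> (9,3): out of bounds -> FAIL
All cells valid: no

Answer: no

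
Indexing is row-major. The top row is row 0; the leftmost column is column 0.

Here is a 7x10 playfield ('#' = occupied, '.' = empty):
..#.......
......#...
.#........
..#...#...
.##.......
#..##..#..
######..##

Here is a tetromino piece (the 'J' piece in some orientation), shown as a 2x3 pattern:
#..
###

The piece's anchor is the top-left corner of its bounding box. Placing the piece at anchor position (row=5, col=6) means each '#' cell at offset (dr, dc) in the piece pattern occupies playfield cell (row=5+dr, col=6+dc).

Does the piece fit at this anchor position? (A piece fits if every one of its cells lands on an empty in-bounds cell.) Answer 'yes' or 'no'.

Check each piece cell at anchor (5, 6):
  offset (0,0) -> (5,6): empty -> OK
  offset (1,0) -> (6,6): empty -> OK
  offset (1,1) -> (6,7): empty -> OK
  offset (1,2) -> (6,8): occupied ('#') -> FAIL
All cells valid: no

Answer: no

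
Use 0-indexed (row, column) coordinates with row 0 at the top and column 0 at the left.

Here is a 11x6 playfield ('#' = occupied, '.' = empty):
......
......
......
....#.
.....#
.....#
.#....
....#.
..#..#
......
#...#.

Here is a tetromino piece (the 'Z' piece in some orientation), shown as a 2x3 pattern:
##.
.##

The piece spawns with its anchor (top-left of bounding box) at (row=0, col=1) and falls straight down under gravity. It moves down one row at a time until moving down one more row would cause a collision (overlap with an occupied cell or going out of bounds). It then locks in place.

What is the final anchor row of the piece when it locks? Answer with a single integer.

Spawn at (row=0, col=1). Try each row:
  row 0: fits
  row 1: fits
  row 2: fits
  row 3: fits
  row 4: fits
  row 5: fits
  row 6: blocked -> lock at row 5

Answer: 5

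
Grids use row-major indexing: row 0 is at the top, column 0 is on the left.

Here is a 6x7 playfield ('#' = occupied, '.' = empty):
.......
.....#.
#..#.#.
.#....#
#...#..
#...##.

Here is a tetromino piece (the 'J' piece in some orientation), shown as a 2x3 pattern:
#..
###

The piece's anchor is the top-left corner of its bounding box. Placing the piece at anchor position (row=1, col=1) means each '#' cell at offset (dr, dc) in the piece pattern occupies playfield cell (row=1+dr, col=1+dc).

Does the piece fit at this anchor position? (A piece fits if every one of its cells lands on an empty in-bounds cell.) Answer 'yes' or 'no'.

Answer: no

Derivation:
Check each piece cell at anchor (1, 1):
  offset (0,0) -> (1,1): empty -> OK
  offset (1,0) -> (2,1): empty -> OK
  offset (1,1) -> (2,2): empty -> OK
  offset (1,2) -> (2,3): occupied ('#') -> FAIL
All cells valid: no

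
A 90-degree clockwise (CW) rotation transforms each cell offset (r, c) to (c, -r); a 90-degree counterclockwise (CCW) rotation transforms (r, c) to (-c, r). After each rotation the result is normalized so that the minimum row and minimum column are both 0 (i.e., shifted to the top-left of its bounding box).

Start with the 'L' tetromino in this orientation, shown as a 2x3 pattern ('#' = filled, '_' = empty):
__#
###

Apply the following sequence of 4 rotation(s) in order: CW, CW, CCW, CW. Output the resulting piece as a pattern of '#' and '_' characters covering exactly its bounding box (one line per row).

Start:
__#
###
After rotation 1 (CW):
#_
#_
##
After rotation 2 (CW):
###
#__
After rotation 3 (CCW):
#_
#_
##
After rotation 4 (CW):
###
#__

Answer: ###
#__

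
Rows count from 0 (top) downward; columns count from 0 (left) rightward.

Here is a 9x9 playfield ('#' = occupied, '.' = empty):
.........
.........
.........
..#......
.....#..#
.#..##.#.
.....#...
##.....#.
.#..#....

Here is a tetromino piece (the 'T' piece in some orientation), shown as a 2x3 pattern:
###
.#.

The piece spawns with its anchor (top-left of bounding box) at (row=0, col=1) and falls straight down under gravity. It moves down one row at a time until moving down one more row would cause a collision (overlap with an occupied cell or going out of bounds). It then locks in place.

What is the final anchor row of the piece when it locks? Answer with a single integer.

Answer: 1

Derivation:
Spawn at (row=0, col=1). Try each row:
  row 0: fits
  row 1: fits
  row 2: blocked -> lock at row 1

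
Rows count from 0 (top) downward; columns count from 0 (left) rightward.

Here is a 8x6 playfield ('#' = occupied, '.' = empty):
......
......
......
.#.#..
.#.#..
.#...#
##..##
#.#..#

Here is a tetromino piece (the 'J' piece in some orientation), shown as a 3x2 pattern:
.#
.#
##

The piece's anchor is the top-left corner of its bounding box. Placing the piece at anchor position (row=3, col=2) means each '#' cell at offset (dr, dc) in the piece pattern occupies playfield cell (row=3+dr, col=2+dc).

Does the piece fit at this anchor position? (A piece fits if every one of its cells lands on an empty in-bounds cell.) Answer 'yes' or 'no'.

Check each piece cell at anchor (3, 2):
  offset (0,1) -> (3,3): occupied ('#') -> FAIL
  offset (1,1) -> (4,3): occupied ('#') -> FAIL
  offset (2,0) -> (5,2): empty -> OK
  offset (2,1) -> (5,3): empty -> OK
All cells valid: no

Answer: no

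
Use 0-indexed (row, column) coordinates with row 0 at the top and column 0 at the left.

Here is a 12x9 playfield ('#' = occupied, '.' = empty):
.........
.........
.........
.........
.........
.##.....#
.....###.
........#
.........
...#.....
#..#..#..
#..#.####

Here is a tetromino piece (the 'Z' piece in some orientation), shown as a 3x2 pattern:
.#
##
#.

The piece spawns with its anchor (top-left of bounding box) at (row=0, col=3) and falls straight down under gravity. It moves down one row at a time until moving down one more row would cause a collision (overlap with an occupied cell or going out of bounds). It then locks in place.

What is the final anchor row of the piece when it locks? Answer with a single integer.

Answer: 6

Derivation:
Spawn at (row=0, col=3). Try each row:
  row 0: fits
  row 1: fits
  row 2: fits
  row 3: fits
  row 4: fits
  row 5: fits
  row 6: fits
  row 7: blocked -> lock at row 6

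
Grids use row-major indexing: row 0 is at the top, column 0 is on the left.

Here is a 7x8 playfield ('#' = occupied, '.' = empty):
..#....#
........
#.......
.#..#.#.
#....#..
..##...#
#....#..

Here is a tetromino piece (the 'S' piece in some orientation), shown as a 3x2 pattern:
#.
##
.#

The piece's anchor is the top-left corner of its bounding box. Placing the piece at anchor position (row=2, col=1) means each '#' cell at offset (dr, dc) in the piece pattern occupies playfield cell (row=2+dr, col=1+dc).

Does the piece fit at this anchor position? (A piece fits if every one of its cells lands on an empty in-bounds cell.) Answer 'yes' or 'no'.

Answer: no

Derivation:
Check each piece cell at anchor (2, 1):
  offset (0,0) -> (2,1): empty -> OK
  offset (1,0) -> (3,1): occupied ('#') -> FAIL
  offset (1,1) -> (3,2): empty -> OK
  offset (2,1) -> (4,2): empty -> OK
All cells valid: no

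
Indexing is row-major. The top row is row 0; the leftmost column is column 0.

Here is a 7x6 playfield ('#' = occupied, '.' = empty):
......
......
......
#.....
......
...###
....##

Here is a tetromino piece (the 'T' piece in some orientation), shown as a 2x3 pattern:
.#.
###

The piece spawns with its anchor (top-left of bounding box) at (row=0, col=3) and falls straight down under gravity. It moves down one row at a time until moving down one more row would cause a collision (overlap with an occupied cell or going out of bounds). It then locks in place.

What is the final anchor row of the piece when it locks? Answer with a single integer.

Answer: 3

Derivation:
Spawn at (row=0, col=3). Try each row:
  row 0: fits
  row 1: fits
  row 2: fits
  row 3: fits
  row 4: blocked -> lock at row 3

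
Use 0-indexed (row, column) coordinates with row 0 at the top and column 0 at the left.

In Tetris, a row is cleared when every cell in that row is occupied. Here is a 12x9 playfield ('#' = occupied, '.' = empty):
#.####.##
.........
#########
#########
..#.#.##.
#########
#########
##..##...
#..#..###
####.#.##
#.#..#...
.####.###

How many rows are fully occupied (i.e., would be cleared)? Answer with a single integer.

Answer: 4

Derivation:
Check each row:
  row 0: 2 empty cells -> not full
  row 1: 9 empty cells -> not full
  row 2: 0 empty cells -> FULL (clear)
  row 3: 0 empty cells -> FULL (clear)
  row 4: 5 empty cells -> not full
  row 5: 0 empty cells -> FULL (clear)
  row 6: 0 empty cells -> FULL (clear)
  row 7: 5 empty cells -> not full
  row 8: 4 empty cells -> not full
  row 9: 2 empty cells -> not full
  row 10: 6 empty cells -> not full
  row 11: 2 empty cells -> not full
Total rows cleared: 4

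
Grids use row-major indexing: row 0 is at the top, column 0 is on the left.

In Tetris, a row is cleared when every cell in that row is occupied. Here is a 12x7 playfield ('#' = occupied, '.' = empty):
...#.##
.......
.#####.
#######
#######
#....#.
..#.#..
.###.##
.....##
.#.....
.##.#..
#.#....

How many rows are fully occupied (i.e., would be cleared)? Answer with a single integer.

Check each row:
  row 0: 4 empty cells -> not full
  row 1: 7 empty cells -> not full
  row 2: 2 empty cells -> not full
  row 3: 0 empty cells -> FULL (clear)
  row 4: 0 empty cells -> FULL (clear)
  row 5: 5 empty cells -> not full
  row 6: 5 empty cells -> not full
  row 7: 2 empty cells -> not full
  row 8: 5 empty cells -> not full
  row 9: 6 empty cells -> not full
  row 10: 4 empty cells -> not full
  row 11: 5 empty cells -> not full
Total rows cleared: 2

Answer: 2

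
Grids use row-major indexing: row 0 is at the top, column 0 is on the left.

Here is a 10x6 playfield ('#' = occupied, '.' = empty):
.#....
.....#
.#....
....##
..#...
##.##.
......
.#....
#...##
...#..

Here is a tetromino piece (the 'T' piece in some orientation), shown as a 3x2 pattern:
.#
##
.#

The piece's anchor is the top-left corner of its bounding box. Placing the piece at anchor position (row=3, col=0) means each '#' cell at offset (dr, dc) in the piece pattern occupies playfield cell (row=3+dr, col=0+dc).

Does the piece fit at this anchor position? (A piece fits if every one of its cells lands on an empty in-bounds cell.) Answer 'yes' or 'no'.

Answer: no

Derivation:
Check each piece cell at anchor (3, 0):
  offset (0,1) -> (3,1): empty -> OK
  offset (1,0) -> (4,0): empty -> OK
  offset (1,1) -> (4,1): empty -> OK
  offset (2,1) -> (5,1): occupied ('#') -> FAIL
All cells valid: no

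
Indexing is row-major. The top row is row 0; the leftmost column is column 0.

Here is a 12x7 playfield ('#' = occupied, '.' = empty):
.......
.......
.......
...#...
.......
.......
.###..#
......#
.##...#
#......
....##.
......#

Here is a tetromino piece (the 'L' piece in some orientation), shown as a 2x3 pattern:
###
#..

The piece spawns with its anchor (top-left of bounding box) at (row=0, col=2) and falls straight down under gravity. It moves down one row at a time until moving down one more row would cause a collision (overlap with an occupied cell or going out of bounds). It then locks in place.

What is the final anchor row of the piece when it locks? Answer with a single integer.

Answer: 2

Derivation:
Spawn at (row=0, col=2). Try each row:
  row 0: fits
  row 1: fits
  row 2: fits
  row 3: blocked -> lock at row 2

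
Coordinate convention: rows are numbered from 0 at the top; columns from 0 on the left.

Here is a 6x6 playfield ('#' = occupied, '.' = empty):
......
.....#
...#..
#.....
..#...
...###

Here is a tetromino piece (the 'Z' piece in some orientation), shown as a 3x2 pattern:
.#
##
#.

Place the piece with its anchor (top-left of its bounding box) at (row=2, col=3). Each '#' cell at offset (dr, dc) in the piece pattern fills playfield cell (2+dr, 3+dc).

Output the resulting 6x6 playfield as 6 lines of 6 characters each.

Fill (2+0,3+1) = (2,4)
Fill (2+1,3+0) = (3,3)
Fill (2+1,3+1) = (3,4)
Fill (2+2,3+0) = (4,3)

Answer: ......
.....#
...##.
#..##.
..##..
...###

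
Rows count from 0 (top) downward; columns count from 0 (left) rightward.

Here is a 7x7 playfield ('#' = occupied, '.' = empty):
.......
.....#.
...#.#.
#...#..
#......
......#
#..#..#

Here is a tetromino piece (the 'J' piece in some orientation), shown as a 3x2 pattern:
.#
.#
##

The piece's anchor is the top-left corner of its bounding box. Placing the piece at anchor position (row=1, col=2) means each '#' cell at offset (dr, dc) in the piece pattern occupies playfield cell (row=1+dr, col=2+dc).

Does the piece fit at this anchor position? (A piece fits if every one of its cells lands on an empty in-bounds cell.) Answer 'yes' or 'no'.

Answer: no

Derivation:
Check each piece cell at anchor (1, 2):
  offset (0,1) -> (1,3): empty -> OK
  offset (1,1) -> (2,3): occupied ('#') -> FAIL
  offset (2,0) -> (3,2): empty -> OK
  offset (2,1) -> (3,3): empty -> OK
All cells valid: no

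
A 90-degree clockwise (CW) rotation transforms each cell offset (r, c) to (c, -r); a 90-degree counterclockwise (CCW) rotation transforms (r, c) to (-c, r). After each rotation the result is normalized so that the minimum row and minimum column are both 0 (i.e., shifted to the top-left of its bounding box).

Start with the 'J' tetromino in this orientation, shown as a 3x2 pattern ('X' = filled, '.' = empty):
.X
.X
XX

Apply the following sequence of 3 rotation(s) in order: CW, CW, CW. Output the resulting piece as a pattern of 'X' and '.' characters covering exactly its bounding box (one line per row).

Answer: XXX
..X

Derivation:
Start:
.X
.X
XX
After rotation 1 (CW):
X..
XXX
After rotation 2 (CW):
XX
X.
X.
After rotation 3 (CW):
XXX
..X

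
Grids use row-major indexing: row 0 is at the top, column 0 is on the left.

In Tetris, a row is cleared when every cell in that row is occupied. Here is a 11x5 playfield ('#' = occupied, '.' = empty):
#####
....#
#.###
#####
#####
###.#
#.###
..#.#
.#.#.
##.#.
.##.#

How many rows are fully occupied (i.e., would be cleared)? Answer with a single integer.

Check each row:
  row 0: 0 empty cells -> FULL (clear)
  row 1: 4 empty cells -> not full
  row 2: 1 empty cell -> not full
  row 3: 0 empty cells -> FULL (clear)
  row 4: 0 empty cells -> FULL (clear)
  row 5: 1 empty cell -> not full
  row 6: 1 empty cell -> not full
  row 7: 3 empty cells -> not full
  row 8: 3 empty cells -> not full
  row 9: 2 empty cells -> not full
  row 10: 2 empty cells -> not full
Total rows cleared: 3

Answer: 3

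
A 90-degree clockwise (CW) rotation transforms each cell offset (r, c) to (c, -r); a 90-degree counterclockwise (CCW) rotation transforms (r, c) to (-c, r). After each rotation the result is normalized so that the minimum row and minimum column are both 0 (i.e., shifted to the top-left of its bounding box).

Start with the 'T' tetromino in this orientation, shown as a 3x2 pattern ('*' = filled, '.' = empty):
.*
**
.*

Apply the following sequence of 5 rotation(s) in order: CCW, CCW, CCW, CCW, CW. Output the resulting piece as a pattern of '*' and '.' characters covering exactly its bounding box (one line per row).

Start:
.*
**
.*
After rotation 1 (CCW):
***
.*.
After rotation 2 (CCW):
*.
**
*.
After rotation 3 (CCW):
.*.
***
After rotation 4 (CCW):
.*
**
.*
After rotation 5 (CW):
.*.
***

Answer: .*.
***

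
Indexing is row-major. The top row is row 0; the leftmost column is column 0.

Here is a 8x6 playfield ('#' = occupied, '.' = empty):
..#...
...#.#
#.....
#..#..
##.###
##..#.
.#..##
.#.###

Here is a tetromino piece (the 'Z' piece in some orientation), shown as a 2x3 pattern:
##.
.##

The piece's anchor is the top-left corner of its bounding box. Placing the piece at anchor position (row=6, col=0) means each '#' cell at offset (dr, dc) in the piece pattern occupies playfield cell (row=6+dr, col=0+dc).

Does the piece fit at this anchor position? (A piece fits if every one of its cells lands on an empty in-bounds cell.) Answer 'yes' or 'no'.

Check each piece cell at anchor (6, 0):
  offset (0,0) -> (6,0): empty -> OK
  offset (0,1) -> (6,1): occupied ('#') -> FAIL
  offset (1,1) -> (7,1): occupied ('#') -> FAIL
  offset (1,2) -> (7,2): empty -> OK
All cells valid: no

Answer: no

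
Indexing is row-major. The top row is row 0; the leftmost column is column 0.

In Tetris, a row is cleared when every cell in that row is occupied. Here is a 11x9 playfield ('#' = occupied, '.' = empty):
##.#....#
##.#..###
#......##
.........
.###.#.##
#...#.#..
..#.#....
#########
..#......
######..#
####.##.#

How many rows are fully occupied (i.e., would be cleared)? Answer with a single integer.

Check each row:
  row 0: 5 empty cells -> not full
  row 1: 3 empty cells -> not full
  row 2: 6 empty cells -> not full
  row 3: 9 empty cells -> not full
  row 4: 3 empty cells -> not full
  row 5: 6 empty cells -> not full
  row 6: 7 empty cells -> not full
  row 7: 0 empty cells -> FULL (clear)
  row 8: 8 empty cells -> not full
  row 9: 2 empty cells -> not full
  row 10: 2 empty cells -> not full
Total rows cleared: 1

Answer: 1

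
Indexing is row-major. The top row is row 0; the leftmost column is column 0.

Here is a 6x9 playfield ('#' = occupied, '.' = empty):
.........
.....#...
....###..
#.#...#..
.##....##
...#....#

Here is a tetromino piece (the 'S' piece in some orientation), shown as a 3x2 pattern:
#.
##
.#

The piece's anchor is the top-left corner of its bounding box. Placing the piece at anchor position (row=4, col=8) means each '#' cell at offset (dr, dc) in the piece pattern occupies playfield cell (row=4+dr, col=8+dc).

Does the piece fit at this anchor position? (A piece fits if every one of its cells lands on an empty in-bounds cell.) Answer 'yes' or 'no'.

Answer: no

Derivation:
Check each piece cell at anchor (4, 8):
  offset (0,0) -> (4,8): occupied ('#') -> FAIL
  offset (1,0) -> (5,8): occupied ('#') -> FAIL
  offset (1,1) -> (5,9): out of bounds -> FAIL
  offset (2,1) -> (6,9): out of bounds -> FAIL
All cells valid: no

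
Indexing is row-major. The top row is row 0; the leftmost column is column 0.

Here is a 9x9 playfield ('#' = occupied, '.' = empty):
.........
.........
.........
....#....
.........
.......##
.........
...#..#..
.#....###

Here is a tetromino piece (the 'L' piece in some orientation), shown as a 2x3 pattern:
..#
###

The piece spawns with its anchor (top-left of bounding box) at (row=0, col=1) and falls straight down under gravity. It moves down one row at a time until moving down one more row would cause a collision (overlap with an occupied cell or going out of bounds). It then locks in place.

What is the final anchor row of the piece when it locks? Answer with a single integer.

Spawn at (row=0, col=1). Try each row:
  row 0: fits
  row 1: fits
  row 2: fits
  row 3: fits
  row 4: fits
  row 5: fits
  row 6: blocked -> lock at row 5

Answer: 5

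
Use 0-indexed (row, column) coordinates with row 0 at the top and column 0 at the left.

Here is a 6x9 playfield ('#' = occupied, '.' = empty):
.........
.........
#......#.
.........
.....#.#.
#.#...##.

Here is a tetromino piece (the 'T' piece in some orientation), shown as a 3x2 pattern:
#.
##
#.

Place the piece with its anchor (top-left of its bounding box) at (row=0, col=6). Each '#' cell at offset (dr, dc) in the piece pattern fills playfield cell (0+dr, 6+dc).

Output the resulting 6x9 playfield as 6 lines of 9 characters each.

Answer: ......#..
......##.
#.....##.
.........
.....#.#.
#.#...##.

Derivation:
Fill (0+0,6+0) = (0,6)
Fill (0+1,6+0) = (1,6)
Fill (0+1,6+1) = (1,7)
Fill (0+2,6+0) = (2,6)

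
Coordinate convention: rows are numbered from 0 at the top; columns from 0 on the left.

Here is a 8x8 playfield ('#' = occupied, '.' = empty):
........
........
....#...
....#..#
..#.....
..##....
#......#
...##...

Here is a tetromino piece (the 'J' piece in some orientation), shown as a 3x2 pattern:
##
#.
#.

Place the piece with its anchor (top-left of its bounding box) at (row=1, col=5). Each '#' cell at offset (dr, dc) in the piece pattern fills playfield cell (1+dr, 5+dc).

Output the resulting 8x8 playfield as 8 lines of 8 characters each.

Fill (1+0,5+0) = (1,5)
Fill (1+0,5+1) = (1,6)
Fill (1+1,5+0) = (2,5)
Fill (1+2,5+0) = (3,5)

Answer: ........
.....##.
....##..
....##.#
..#.....
..##....
#......#
...##...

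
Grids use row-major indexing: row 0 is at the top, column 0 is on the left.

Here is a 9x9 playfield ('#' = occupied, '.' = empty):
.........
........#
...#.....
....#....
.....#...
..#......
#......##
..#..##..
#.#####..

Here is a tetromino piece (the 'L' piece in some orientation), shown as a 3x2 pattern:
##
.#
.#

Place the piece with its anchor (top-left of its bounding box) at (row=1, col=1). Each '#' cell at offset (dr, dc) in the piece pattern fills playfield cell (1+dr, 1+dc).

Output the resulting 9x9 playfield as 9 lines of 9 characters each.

Answer: .........
.##.....#
..##.....
..#.#....
.....#...
..#......
#......##
..#..##..
#.#####..

Derivation:
Fill (1+0,1+0) = (1,1)
Fill (1+0,1+1) = (1,2)
Fill (1+1,1+1) = (2,2)
Fill (1+2,1+1) = (3,2)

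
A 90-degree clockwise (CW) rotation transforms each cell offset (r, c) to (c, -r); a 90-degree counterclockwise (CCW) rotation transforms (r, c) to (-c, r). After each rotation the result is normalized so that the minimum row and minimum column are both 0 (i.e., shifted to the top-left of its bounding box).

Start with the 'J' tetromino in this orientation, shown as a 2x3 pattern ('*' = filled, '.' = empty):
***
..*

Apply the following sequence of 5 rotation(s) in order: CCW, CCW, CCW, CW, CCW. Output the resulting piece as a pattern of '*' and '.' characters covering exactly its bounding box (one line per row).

Start:
***
..*
After rotation 1 (CCW):
**
*.
*.
After rotation 2 (CCW):
*..
***
After rotation 3 (CCW):
.*
.*
**
After rotation 4 (CW):
*..
***
After rotation 5 (CCW):
.*
.*
**

Answer: .*
.*
**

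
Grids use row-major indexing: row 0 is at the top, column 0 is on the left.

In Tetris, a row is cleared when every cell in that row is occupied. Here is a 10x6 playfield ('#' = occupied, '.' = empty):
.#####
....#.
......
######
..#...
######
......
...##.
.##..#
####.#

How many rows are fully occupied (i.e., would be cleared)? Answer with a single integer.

Answer: 2

Derivation:
Check each row:
  row 0: 1 empty cell -> not full
  row 1: 5 empty cells -> not full
  row 2: 6 empty cells -> not full
  row 3: 0 empty cells -> FULL (clear)
  row 4: 5 empty cells -> not full
  row 5: 0 empty cells -> FULL (clear)
  row 6: 6 empty cells -> not full
  row 7: 4 empty cells -> not full
  row 8: 3 empty cells -> not full
  row 9: 1 empty cell -> not full
Total rows cleared: 2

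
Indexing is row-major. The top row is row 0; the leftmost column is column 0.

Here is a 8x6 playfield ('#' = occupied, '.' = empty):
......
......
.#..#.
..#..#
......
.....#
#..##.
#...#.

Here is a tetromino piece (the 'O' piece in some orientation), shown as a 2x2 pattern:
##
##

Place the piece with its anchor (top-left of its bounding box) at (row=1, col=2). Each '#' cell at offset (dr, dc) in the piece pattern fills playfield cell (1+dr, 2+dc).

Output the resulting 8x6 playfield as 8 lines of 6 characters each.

Answer: ......
..##..
.####.
..#..#
......
.....#
#..##.
#...#.

Derivation:
Fill (1+0,2+0) = (1,2)
Fill (1+0,2+1) = (1,3)
Fill (1+1,2+0) = (2,2)
Fill (1+1,2+1) = (2,3)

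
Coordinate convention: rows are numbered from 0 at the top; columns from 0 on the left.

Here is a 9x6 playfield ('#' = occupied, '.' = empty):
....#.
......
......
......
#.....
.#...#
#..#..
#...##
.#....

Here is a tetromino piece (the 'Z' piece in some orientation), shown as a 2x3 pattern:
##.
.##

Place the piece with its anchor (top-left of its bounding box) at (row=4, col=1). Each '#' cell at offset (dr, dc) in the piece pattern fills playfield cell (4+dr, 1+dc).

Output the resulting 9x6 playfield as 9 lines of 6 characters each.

Fill (4+0,1+0) = (4,1)
Fill (4+0,1+1) = (4,2)
Fill (4+1,1+1) = (5,2)
Fill (4+1,1+2) = (5,3)

Answer: ....#.
......
......
......
###...
.###.#
#..#..
#...##
.#....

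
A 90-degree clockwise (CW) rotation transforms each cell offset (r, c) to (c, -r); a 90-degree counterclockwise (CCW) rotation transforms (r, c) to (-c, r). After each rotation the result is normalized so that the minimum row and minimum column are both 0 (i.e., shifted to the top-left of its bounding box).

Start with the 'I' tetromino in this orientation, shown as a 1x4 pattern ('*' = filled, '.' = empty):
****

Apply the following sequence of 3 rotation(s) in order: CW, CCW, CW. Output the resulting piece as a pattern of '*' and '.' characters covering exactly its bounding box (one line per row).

Answer: *
*
*
*

Derivation:
Start:
****
After rotation 1 (CW):
*
*
*
*
After rotation 2 (CCW):
****
After rotation 3 (CW):
*
*
*
*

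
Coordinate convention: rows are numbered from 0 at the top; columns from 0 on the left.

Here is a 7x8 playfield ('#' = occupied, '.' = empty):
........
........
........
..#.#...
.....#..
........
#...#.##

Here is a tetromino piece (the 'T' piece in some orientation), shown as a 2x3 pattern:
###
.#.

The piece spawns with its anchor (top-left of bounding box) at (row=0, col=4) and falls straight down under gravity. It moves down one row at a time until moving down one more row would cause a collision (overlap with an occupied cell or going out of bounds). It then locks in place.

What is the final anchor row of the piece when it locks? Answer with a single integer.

Spawn at (row=0, col=4). Try each row:
  row 0: fits
  row 1: fits
  row 2: fits
  row 3: blocked -> lock at row 2

Answer: 2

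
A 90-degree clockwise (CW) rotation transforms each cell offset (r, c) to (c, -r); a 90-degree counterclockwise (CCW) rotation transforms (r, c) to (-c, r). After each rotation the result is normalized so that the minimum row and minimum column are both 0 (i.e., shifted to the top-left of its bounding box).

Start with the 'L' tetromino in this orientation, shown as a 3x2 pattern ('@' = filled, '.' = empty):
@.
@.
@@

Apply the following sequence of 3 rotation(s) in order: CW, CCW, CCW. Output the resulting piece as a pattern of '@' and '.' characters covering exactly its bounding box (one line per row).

Answer: ..@
@@@

Derivation:
Start:
@.
@.
@@
After rotation 1 (CW):
@@@
@..
After rotation 2 (CCW):
@.
@.
@@
After rotation 3 (CCW):
..@
@@@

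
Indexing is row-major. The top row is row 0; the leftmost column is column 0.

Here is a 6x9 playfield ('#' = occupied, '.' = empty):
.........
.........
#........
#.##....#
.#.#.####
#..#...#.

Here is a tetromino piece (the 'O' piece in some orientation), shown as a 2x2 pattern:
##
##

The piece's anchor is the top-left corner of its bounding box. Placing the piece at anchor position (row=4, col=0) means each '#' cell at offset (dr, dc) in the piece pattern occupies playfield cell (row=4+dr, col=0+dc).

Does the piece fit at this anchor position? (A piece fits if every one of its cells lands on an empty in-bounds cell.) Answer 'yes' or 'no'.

Check each piece cell at anchor (4, 0):
  offset (0,0) -> (4,0): empty -> OK
  offset (0,1) -> (4,1): occupied ('#') -> FAIL
  offset (1,0) -> (5,0): occupied ('#') -> FAIL
  offset (1,1) -> (5,1): empty -> OK
All cells valid: no

Answer: no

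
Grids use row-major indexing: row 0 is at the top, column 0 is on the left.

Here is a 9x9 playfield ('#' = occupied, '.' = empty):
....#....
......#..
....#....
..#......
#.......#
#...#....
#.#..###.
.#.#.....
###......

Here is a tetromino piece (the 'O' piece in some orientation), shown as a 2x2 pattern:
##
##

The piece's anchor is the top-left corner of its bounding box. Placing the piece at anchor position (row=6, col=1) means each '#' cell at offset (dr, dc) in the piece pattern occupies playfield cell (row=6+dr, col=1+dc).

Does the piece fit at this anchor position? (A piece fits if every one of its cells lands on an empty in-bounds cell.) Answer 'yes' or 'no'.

Check each piece cell at anchor (6, 1):
  offset (0,0) -> (6,1): empty -> OK
  offset (0,1) -> (6,2): occupied ('#') -> FAIL
  offset (1,0) -> (7,1): occupied ('#') -> FAIL
  offset (1,1) -> (7,2): empty -> OK
All cells valid: no

Answer: no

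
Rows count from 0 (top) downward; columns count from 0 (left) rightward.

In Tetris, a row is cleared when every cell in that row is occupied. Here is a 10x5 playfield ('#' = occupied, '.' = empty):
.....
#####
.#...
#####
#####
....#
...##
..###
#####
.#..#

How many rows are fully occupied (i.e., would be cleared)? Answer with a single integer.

Check each row:
  row 0: 5 empty cells -> not full
  row 1: 0 empty cells -> FULL (clear)
  row 2: 4 empty cells -> not full
  row 3: 0 empty cells -> FULL (clear)
  row 4: 0 empty cells -> FULL (clear)
  row 5: 4 empty cells -> not full
  row 6: 3 empty cells -> not full
  row 7: 2 empty cells -> not full
  row 8: 0 empty cells -> FULL (clear)
  row 9: 3 empty cells -> not full
Total rows cleared: 4

Answer: 4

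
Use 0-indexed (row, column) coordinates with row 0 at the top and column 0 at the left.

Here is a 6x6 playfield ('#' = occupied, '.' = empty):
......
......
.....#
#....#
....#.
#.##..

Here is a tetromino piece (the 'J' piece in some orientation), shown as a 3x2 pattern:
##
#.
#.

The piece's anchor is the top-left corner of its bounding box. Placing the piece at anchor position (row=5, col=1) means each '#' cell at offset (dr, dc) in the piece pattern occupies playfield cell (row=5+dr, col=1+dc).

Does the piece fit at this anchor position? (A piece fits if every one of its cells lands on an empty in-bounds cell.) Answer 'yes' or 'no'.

Answer: no

Derivation:
Check each piece cell at anchor (5, 1):
  offset (0,0) -> (5,1): empty -> OK
  offset (0,1) -> (5,2): occupied ('#') -> FAIL
  offset (1,0) -> (6,1): out of bounds -> FAIL
  offset (2,0) -> (7,1): out of bounds -> FAIL
All cells valid: no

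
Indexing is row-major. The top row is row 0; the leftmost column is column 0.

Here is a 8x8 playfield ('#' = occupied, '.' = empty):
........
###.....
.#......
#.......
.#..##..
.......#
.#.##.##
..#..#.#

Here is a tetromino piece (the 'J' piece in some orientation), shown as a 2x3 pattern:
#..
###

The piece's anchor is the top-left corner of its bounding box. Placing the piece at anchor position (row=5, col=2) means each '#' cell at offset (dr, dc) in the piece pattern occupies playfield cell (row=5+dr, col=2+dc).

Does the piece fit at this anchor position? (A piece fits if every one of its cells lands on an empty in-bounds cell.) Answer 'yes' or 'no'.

Check each piece cell at anchor (5, 2):
  offset (0,0) -> (5,2): empty -> OK
  offset (1,0) -> (6,2): empty -> OK
  offset (1,1) -> (6,3): occupied ('#') -> FAIL
  offset (1,2) -> (6,4): occupied ('#') -> FAIL
All cells valid: no

Answer: no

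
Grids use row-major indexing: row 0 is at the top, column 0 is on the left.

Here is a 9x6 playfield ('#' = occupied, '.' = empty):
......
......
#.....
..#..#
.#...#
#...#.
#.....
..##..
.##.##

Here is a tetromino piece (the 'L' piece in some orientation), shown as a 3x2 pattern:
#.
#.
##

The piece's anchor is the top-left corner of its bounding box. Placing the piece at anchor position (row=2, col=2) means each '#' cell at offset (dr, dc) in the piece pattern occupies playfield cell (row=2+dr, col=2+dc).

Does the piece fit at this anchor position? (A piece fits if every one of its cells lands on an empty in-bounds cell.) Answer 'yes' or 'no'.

Check each piece cell at anchor (2, 2):
  offset (0,0) -> (2,2): empty -> OK
  offset (1,0) -> (3,2): occupied ('#') -> FAIL
  offset (2,0) -> (4,2): empty -> OK
  offset (2,1) -> (4,3): empty -> OK
All cells valid: no

Answer: no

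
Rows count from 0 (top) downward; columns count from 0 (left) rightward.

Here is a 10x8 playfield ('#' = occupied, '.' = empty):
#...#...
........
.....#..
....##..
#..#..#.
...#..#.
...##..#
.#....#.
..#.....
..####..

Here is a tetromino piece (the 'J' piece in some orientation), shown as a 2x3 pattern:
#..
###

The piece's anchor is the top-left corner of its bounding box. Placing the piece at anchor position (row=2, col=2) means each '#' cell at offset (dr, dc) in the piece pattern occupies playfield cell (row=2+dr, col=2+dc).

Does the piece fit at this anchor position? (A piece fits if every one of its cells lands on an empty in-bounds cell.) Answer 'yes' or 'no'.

Check each piece cell at anchor (2, 2):
  offset (0,0) -> (2,2): empty -> OK
  offset (1,0) -> (3,2): empty -> OK
  offset (1,1) -> (3,3): empty -> OK
  offset (1,2) -> (3,4): occupied ('#') -> FAIL
All cells valid: no

Answer: no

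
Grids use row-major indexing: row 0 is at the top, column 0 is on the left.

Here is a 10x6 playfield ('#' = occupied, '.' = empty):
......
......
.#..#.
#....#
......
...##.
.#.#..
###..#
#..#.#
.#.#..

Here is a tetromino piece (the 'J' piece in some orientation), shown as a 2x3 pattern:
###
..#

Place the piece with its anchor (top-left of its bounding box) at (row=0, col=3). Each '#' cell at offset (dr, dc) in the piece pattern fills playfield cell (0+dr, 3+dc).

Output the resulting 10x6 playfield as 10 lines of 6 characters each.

Fill (0+0,3+0) = (0,3)
Fill (0+0,3+1) = (0,4)
Fill (0+0,3+2) = (0,5)
Fill (0+1,3+2) = (1,5)

Answer: ...###
.....#
.#..#.
#....#
......
...##.
.#.#..
###..#
#..#.#
.#.#..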